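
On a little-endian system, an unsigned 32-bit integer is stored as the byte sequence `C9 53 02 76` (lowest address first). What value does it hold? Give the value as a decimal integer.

Little-endian stores the least-significant byte at the lowest address.
Reassemble most-significant byte first: 76 02 53 C9 → 0x760253C9.
0x760253C9 = 1979864009.

1979864009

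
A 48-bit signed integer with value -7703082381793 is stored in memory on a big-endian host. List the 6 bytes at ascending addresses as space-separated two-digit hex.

F8 FE 7C 82 CE 1F

Two's complement of -7703082381793 in 48 bits: 7703082381793 = 0x0701837D31E1; invert → 0xF8FE7C82CE1E; add 1 → 0xF8FE7C82CE1F.
Split into bytes (most-significant first): F8 FE 7C 82 CE 1F.
In big-endian order the high byte comes first in memory.
So the memory order matches the most-significant-first order: F8 FE 7C 82 CE 1F.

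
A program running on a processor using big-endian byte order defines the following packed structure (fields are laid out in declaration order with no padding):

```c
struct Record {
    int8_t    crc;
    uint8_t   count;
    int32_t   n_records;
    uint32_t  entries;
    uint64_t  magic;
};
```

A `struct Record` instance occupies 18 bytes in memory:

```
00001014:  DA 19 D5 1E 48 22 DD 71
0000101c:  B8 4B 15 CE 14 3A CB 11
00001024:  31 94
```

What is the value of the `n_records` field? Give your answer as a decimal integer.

-719435742

`n_records` follows `crc` (1 B), `count` (1 B), so it starts at offset 1 + 1 = 2 and occupies 4 bytes.
Bytes at offsets 2..5: D5 1E 48 22.
In big-endian order the high byte comes first in memory.
The bytes are already most-significant first: 0xD51E4822.
Top bit is set, so as a signed 32-bit value this is 0xD51E4822 − 2^32 = -719435742.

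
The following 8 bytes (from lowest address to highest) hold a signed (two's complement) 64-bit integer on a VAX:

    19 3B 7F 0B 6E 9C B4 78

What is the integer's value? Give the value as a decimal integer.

Little-endian: lowest address holds the least-significant byte.
Reassemble most-significant byte first: 78 B4 9C 6E 0B 7F 3B 19 → 0x78B49C6E0B7F3B19.
0x78B49C6E0B7F3B19 = 8697748776812493593.

8697748776812493593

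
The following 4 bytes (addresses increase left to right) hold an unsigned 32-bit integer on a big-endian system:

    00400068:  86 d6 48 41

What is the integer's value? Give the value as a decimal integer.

2262190145

Big-endian stores the most-significant byte at the lowest address.
The bytes are already most-significant first: 0x86D64841.
0x86D64841 = 2262190145.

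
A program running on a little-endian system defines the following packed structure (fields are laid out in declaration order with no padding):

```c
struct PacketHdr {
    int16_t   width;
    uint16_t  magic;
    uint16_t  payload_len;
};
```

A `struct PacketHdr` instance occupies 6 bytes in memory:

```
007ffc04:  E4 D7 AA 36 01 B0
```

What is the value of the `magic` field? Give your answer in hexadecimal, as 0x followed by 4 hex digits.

0x36AA

`magic` follows `width` (2 bytes), so it starts at byte offset 2 and occupies 2 bytes.
Bytes at offsets 2..3: AA 36.
Little-endian stores the least-significant byte at the lowest address.
Reassemble most-significant byte first: 36 AA → 0x36AA.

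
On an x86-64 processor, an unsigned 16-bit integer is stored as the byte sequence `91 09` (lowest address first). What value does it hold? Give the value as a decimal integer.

2449

In little-endian order the low byte comes first in memory.
Reassemble most-significant byte first: 09 91 → 0x0991.
0x0991 = 2449.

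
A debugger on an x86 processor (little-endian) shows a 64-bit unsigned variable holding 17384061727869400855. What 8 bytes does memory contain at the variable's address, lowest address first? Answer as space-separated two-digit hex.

17 77 1E 6B 09 98 40 F1

17384061727869400855 in hexadecimal, padded to 64 bits, is 0xF14098096B1E7717.
Split into bytes (most-significant first): F1 40 98 09 6B 1E 77 17.
In little-endian order the low byte comes first in memory.
So at ascending addresses the bytes are 17 77 1E 6B 09 98 40 F1.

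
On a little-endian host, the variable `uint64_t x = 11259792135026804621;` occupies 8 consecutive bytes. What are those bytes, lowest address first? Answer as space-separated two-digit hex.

11259792135026804621 in hexadecimal, padded to 64 bits, is 0x9C42D14A3502878D.
Split into bytes (most-significant first): 9C 42 D1 4A 35 02 87 8D.
Little-endian: lowest address holds the least-significant byte.
So at ascending addresses the bytes are 8D 87 02 35 4A D1 42 9C.

8D 87 02 35 4A D1 42 9C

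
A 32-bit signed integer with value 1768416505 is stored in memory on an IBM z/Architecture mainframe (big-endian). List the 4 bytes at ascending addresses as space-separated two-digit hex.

1768416505 in hexadecimal, padded to 32 bits, is 0x6967E4F9.
Split into bytes (most-significant first): 69 67 E4 F9.
Big-endian stores the most-significant byte at the lowest address.
So the memory order matches the most-significant-first order: 69 67 E4 F9.

69 67 E4 F9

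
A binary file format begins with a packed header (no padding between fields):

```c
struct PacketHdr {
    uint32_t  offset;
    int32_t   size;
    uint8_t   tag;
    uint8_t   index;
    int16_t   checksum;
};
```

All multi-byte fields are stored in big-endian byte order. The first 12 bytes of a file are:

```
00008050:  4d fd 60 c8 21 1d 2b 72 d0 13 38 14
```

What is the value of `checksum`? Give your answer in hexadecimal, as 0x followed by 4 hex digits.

0x3814

`checksum` follows `offset` (4 B), `size` (4 B), `tag` (1 B), `index` (1 B), so it starts at offset 4 + 4 + 1 + 1 = 10 and occupies 2 bytes.
Bytes at offsets 10..11: 38 14.
In big-endian order the high byte comes first in memory.
The bytes are already most-significant first: 0x3814.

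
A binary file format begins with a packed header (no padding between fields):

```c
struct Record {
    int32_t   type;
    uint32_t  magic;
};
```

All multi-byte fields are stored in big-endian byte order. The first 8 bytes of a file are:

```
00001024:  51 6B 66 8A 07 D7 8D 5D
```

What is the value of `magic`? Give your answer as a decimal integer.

`magic` follows `type` (4 bytes), so it starts at byte offset 4 and occupies 4 bytes.
Bytes at offsets 4..7: 07 D7 8D 5D.
Big-endian stores the most-significant byte at the lowest address.
The bytes are already most-significant first: 0x07D78D5D.
0x07D78D5D = 131566941.

131566941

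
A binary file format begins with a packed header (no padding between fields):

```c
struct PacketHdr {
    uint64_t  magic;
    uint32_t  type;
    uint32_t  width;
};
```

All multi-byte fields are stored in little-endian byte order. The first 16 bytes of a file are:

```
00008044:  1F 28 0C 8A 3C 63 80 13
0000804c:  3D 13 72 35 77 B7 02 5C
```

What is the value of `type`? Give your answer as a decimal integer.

896668477

`type` follows `magic` (8 bytes), so it starts at byte offset 8 and occupies 4 bytes.
Bytes at offsets 8..11: 3D 13 72 35.
Little-endian stores the least-significant byte at the lowest address.
Reassemble most-significant byte first: 35 72 13 3D → 0x3572133D.
0x3572133D = 896668477.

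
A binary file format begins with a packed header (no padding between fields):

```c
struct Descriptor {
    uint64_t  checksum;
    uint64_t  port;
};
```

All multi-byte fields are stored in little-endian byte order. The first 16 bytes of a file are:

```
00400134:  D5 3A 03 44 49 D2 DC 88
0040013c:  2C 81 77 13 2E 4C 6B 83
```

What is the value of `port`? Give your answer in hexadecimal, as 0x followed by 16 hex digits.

`port` follows `checksum` (8 bytes), so it starts at byte offset 8 and occupies 8 bytes.
Bytes at offsets 8..15: 2C 81 77 13 2E 4C 6B 83.
Little-endian: lowest address holds the least-significant byte.
Reassemble most-significant byte first: 83 6B 4C 2E 13 77 81 2C → 0x836B4C2E1377812C.

0x836B4C2E1377812C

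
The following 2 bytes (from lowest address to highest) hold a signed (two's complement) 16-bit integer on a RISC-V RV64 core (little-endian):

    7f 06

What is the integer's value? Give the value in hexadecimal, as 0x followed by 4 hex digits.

In little-endian order the low byte comes first in memory.
Reassemble most-significant byte first: 06 7F → 0x067F.

0x067F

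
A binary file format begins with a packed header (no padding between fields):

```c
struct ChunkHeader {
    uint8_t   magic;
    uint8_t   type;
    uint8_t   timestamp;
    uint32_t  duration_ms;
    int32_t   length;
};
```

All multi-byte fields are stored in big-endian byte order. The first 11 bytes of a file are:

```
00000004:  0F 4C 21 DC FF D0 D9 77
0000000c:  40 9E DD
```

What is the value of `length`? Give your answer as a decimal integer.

`length` follows `magic` (1 B), `type` (1 B), `timestamp` (1 B), `duration_ms` (4 B), so it starts at offset 1 + 1 + 1 + 4 = 7 and occupies 4 bytes.
Bytes at offsets 7..10: 77 40 9E DD.
Big-endian stores the most-significant byte at the lowest address.
The bytes are already most-significant first: 0x77409EDD.
0x77409EDD = 2000723677.

2000723677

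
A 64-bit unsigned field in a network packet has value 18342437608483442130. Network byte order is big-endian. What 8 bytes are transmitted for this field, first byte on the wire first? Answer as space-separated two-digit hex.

18342437608483442130 in hexadecimal, padded to 64 bits, is 0xFE8D6DD2906BCDD2.
Split into bytes (most-significant first): FE 8D 6D D2 90 6B CD D2.
Big-endian: lowest address holds the most-significant byte.
So the memory order matches the most-significant-first order: FE 8D 6D D2 90 6B CD D2.

FE 8D 6D D2 90 6B CD D2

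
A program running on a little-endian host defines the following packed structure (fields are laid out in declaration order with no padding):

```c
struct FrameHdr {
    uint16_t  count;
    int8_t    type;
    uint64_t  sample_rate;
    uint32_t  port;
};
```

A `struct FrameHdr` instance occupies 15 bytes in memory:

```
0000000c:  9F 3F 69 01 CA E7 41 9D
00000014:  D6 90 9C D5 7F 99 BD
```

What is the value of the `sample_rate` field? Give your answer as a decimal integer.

`sample_rate` follows `count` (2 B), `type` (1 B), so it starts at offset 2 + 1 = 3 and occupies 8 bytes.
Bytes at offsets 3..10: 01 CA E7 41 9D D6 90 9C.
Little-endian stores the least-significant byte at the lowest address.
Reassemble most-significant byte first: 9C 90 D6 9D 41 E7 CA 01 → 0x9C90D69D41E7CA01.
0x9C90D69D41E7CA01 = 11281753037467011585.

11281753037467011585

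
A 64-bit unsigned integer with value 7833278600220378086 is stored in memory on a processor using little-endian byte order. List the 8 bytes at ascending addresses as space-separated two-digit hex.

7833278600220378086 in hexadecimal, padded to 64 bits, is 0x6CB5656268CE03E6.
Split into bytes (most-significant first): 6C B5 65 62 68 CE 03 E6.
In little-endian order the low byte comes first in memory.
So at ascending addresses the bytes are E6 03 CE 68 62 65 B5 6C.

E6 03 CE 68 62 65 B5 6C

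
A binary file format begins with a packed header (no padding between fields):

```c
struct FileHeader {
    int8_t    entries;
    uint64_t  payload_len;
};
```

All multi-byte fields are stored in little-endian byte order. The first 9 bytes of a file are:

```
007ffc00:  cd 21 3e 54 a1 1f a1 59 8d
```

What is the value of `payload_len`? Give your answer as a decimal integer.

`payload_len` follows `entries` (1 byte), so it starts at byte offset 1 and occupies 8 bytes.
Bytes at offsets 1..8: 21 3E 54 A1 1F A1 59 8D.
Little-endian: lowest address holds the least-significant byte.
Reassemble most-significant byte first: 8D 59 A1 1F A1 54 3E 21 → 0x8D59A11FA1543E21.
0x8D59A11FA1543E21 = 10185349189497798177.

10185349189497798177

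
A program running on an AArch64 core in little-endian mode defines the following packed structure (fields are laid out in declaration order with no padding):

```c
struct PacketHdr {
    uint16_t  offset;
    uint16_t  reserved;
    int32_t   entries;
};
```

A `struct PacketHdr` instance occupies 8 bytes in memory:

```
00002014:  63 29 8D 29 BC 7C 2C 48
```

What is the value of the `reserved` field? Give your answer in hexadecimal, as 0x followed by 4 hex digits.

`reserved` follows `offset` (2 bytes), so it starts at byte offset 2 and occupies 2 bytes.
Bytes at offsets 2..3: 8D 29.
In little-endian order the low byte comes first in memory.
Reassemble most-significant byte first: 29 8D → 0x298D.

0x298D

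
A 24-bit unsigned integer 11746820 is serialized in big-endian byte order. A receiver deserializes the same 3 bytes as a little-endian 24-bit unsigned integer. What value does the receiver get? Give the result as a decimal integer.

278195

11746820 in 24-bit hexadecimal is 0xB33E04.
Stored big-endian, the bytes at ascending addresses are B3 3E 04.
Read back as little-endian, the first byte is least significant, giving 0x043EB3.
0x043EB3 = 278195.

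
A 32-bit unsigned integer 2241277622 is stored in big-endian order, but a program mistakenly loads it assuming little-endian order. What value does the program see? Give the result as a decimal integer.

2241277622 in 32-bit hexadecimal is 0x85972EB6.
Stored big-endian, the bytes at ascending addresses are 85 97 2E B6.
Read back as little-endian, the first byte is least significant, giving 0xB62E9785.
0xB62E9785 = 3056506757.

3056506757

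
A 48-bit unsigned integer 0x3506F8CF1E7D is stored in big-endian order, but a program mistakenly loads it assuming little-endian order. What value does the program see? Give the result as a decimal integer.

Stored big-endian, the bytes at ascending addresses are 35 06 F8 CF 1E 7D.
Read back as little-endian, the first byte is least significant, giving 0x7D1ECFF80635.
0x7D1ECFF80635 = 137571291629109.

137571291629109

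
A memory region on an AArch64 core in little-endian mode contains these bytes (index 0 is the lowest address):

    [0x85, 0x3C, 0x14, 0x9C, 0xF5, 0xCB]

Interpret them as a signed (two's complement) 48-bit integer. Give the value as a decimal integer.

Little-endian: lowest address holds the least-significant byte.
Reassemble most-significant byte first: CB F5 9C 14 3C 85 → 0xCBF59C143C85.
Top bit is set, so as a signed 48-bit value this is 0xCBF59C143C85 − 2^48 = -57219230712699.

-57219230712699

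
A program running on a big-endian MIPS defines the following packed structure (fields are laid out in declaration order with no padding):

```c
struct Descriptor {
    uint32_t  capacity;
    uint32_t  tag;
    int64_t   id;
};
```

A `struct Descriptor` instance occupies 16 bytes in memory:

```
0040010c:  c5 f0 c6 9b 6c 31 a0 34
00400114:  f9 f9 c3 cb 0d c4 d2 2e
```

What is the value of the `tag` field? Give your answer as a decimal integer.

`tag` follows `capacity` (4 bytes), so it starts at byte offset 4 and occupies 4 bytes.
Bytes at offsets 4..7: 6C 31 A0 34.
Big-endian: lowest address holds the most-significant byte.
The bytes are already most-significant first: 0x6C31A034.
0x6C31A034 = 1815191604.

1815191604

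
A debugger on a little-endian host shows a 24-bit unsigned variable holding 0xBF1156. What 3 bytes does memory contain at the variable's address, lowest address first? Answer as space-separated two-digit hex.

56 11 BF

Split into bytes (most-significant first): BF 11 56.
Little-endian: lowest address holds the least-significant byte.
So at ascending addresses the bytes are 56 11 BF.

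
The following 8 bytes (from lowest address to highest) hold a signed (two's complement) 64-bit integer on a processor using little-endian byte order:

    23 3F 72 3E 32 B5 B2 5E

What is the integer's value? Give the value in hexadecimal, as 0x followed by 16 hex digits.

0x5EB2B5323E723F23

Little-endian: lowest address holds the least-significant byte.
Reassemble most-significant byte first: 5E B2 B5 32 3E 72 3F 23 → 0x5EB2B5323E723F23.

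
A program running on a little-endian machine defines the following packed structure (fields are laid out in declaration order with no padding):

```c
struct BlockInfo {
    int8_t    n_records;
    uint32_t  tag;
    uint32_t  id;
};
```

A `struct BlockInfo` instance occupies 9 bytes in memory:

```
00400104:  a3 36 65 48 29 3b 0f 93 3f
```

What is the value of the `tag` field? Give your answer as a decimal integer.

`tag` follows `n_records` (1 byte), so it starts at byte offset 1 and occupies 4 bytes.
Bytes at offsets 1..4: 36 65 48 29.
Little-endian: lowest address holds the least-significant byte.
Reassemble most-significant byte first: 29 48 65 36 → 0x29486536.
0x29486536 = 692610358.

692610358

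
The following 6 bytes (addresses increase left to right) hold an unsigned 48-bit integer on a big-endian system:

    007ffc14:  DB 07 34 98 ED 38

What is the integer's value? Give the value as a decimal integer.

Big-endian stores the most-significant byte at the lowest address.
The bytes are already most-significant first: 0xDB073498ED38.
0xDB073498ED38 = 240823993691448.

240823993691448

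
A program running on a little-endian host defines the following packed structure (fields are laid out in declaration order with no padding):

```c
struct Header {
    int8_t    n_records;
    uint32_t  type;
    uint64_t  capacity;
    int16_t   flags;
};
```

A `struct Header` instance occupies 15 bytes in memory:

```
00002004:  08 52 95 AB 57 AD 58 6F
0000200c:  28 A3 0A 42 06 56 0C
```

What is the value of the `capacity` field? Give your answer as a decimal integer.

`capacity` follows `n_records` (1 B), `type` (4 B), so it starts at offset 1 + 4 = 5 and occupies 8 bytes.
Bytes at offsets 5..12: AD 58 6F 28 A3 0A 42 06.
Little-endian stores the least-significant byte at the lowest address.
Reassemble most-significant byte first: 06 42 0A A3 28 6F 58 AD → 0x06420AA3286F58AD.
0x06420AA3286F58AD = 450934608564803757.

450934608564803757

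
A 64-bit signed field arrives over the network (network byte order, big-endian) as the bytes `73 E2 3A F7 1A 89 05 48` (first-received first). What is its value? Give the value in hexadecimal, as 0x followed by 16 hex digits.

Big-endian stores the most-significant byte at the lowest address.
The bytes are already most-significant first: 0x73E23AF71A890548.

0x73E23AF71A890548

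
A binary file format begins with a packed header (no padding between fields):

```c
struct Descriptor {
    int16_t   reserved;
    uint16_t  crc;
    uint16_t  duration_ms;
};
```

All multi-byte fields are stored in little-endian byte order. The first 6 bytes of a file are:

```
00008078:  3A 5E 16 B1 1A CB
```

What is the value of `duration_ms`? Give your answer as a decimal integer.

`duration_ms` follows `reserved` (2 B), `crc` (2 B), so it starts at offset 2 + 2 = 4 and occupies 2 bytes.
Bytes at offsets 4..5: 1A CB.
Little-endian stores the least-significant byte at the lowest address.
Reassemble most-significant byte first: CB 1A → 0xCB1A.
0xCB1A = 51994.

51994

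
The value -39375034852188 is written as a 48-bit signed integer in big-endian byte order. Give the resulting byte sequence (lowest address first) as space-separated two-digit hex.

DC 30 49 08 DC A4

Two's complement of -39375034852188 in 48 bits: 39375034852188 = 0x23CFB6F7235C; invert → 0xDC304908DCA3; add 1 → 0xDC304908DCA4.
Split into bytes (most-significant first): DC 30 49 08 DC A4.
Big-endian stores the most-significant byte at the lowest address.
So the memory order matches the most-significant-first order: DC 30 49 08 DC A4.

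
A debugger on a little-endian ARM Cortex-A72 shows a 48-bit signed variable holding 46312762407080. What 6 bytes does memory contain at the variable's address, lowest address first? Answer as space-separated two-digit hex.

A8 78 C0 07 1F 2A

46312762407080 in hexadecimal, padded to 48 bits, is 0x2A1F07C078A8.
Split into bytes (most-significant first): 2A 1F 07 C0 78 A8.
Little-endian stores the least-significant byte at the lowest address.
So at ascending addresses the bytes are A8 78 C0 07 1F 2A.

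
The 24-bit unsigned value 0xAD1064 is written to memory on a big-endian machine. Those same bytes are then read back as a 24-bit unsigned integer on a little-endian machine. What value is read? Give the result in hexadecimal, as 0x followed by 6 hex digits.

0x6410AD

Stored big-endian, the bytes at ascending addresses are AD 10 64.
Read back as little-endian, the first byte is least significant, giving 0x6410AD.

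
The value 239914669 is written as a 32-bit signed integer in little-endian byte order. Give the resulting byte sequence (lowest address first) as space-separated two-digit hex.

239914669 in hexadecimal, padded to 32 bits, is 0x0E4CCEAD.
Split into bytes (most-significant first): 0E 4C CE AD.
In little-endian order the low byte comes first in memory.
So at ascending addresses the bytes are AD CE 4C 0E.

AD CE 4C 0E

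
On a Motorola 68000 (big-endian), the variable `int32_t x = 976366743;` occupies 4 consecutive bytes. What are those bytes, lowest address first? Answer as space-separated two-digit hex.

3A 32 2C 97

976366743 in hexadecimal, padded to 32 bits, is 0x3A322C97.
Split into bytes (most-significant first): 3A 32 2C 97.
Big-endian: lowest address holds the most-significant byte.
So the memory order matches the most-significant-first order: 3A 32 2C 97.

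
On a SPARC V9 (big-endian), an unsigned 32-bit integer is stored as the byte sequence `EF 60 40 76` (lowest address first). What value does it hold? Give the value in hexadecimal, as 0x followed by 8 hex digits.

In big-endian order the high byte comes first in memory.
The bytes are already most-significant first: 0xEF604076.

0xEF604076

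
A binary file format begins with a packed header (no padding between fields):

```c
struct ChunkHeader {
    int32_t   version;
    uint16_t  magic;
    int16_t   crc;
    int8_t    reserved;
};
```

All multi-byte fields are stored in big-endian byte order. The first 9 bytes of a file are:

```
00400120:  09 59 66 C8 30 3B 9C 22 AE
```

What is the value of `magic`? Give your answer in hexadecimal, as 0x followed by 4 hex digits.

0x303B

`magic` follows `version` (4 bytes), so it starts at byte offset 4 and occupies 2 bytes.
Bytes at offsets 4..5: 30 3B.
Big-endian: lowest address holds the most-significant byte.
The bytes are already most-significant first: 0x303B.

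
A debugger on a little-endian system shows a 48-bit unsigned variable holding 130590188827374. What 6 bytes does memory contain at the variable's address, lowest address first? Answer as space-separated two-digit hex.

EE F2 D0 65 C5 76

130590188827374 in hexadecimal, padded to 48 bits, is 0x76C565D0F2EE.
Split into bytes (most-significant first): 76 C5 65 D0 F2 EE.
In little-endian order the low byte comes first in memory.
So at ascending addresses the bytes are EE F2 D0 65 C5 76.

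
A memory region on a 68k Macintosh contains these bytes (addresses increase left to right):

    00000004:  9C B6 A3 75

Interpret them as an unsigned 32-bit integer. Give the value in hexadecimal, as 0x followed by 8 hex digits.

0x9CB6A375

Big-endian stores the most-significant byte at the lowest address.
The bytes are already most-significant first: 0x9CB6A375.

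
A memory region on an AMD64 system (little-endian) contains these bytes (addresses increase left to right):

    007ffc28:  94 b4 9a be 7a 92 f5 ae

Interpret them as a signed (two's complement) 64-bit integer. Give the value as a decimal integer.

Little-endian stores the least-significant byte at the lowest address.
Reassemble most-significant byte first: AE F5 92 7A BE 9A B4 94 → 0xAEF5927ABE9AB494.
Top bit is set, so as a signed 64-bit value this is 0xAEF5927ABE9AB494 − 2^64 = -5839600285934504812.

-5839600285934504812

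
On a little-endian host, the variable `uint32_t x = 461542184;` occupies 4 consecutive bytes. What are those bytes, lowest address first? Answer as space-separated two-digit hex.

461542184 in hexadecimal, padded to 32 bits, is 0x1B829328.
Split into bytes (most-significant first): 1B 82 93 28.
Little-endian stores the least-significant byte at the lowest address.
So at ascending addresses the bytes are 28 93 82 1B.

28 93 82 1B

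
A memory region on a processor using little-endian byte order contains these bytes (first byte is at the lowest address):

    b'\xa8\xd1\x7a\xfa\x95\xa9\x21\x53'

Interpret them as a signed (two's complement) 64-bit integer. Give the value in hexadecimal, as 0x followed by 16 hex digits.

0x5321A995FA7AD1A8

In little-endian order the low byte comes first in memory.
Reassemble most-significant byte first: 53 21 A9 95 FA 7A D1 A8 → 0x5321A995FA7AD1A8.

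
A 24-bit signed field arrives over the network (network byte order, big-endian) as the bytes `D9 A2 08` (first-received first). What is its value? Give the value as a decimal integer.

-2514424

Big-endian: lowest address holds the most-significant byte.
The bytes are already most-significant first: 0xD9A208.
Top bit is set, so as a signed 24-bit value this is 0xD9A208 − 2^24 = -2514424.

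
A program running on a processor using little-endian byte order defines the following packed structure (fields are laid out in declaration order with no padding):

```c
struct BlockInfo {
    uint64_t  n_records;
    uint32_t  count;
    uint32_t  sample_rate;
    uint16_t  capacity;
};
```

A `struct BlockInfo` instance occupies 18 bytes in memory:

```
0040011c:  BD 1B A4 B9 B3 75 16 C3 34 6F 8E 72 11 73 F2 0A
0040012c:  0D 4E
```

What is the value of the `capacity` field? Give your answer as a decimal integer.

`capacity` follows `n_records` (8 B), `count` (4 B), `sample_rate` (4 B), so it starts at offset 8 + 4 + 4 = 16 and occupies 2 bytes.
Bytes at offsets 16..17: 0D 4E.
Little-endian stores the least-significant byte at the lowest address.
Reassemble most-significant byte first: 4E 0D → 0x4E0D.
0x4E0D = 19981.

19981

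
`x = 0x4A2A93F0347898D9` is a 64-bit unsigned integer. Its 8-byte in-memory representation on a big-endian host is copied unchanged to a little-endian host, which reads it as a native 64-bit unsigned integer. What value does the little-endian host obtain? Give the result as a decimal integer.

Stored big-endian, the bytes at ascending addresses are 4A 2A 93 F0 34 78 98 D9.
Read back as little-endian, the first byte is least significant, giving 0xD9987834F0932A4A.
0xD9987834F0932A4A = 15679414271460190794.

15679414271460190794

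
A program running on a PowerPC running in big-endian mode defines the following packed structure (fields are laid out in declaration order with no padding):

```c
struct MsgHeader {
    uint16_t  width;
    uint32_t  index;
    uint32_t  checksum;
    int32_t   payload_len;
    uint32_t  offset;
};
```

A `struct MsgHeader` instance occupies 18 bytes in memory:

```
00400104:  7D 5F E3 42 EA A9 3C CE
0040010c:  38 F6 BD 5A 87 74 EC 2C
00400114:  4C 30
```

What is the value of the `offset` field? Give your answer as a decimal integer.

`offset` follows `width` (2 B), `index` (4 B), `checksum` (4 B), `payload_len` (4 B), so it starts at offset 2 + 4 + 4 + 4 = 14 and occupies 4 bytes.
Bytes at offsets 14..17: EC 2C 4C 30.
Big-endian stores the most-significant byte at the lowest address.
The bytes are already most-significant first: 0xEC2C4C30.
0xEC2C4C30 = 3962326064.

3962326064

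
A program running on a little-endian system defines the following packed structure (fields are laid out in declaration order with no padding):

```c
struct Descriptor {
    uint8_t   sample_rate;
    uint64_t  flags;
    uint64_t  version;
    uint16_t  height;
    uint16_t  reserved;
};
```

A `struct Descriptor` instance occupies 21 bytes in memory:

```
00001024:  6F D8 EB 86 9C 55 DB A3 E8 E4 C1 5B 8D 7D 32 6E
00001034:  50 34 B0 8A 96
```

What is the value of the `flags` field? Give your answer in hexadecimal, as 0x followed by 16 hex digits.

`flags` follows `sample_rate` (1 byte), so it starts at byte offset 1 and occupies 8 bytes.
Bytes at offsets 1..8: D8 EB 86 9C 55 DB A3 E8.
In little-endian order the low byte comes first in memory.
Reassemble most-significant byte first: E8 A3 DB 55 9C 86 EB D8 → 0xE8A3DB559C86EBD8.

0xE8A3DB559C86EBD8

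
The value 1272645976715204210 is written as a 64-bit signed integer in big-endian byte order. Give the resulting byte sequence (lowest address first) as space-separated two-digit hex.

11 A9 58 C5 E6 F0 96 72

1272645976715204210 in hexadecimal, padded to 64 bits, is 0x11A958C5E6F09672.
Split into bytes (most-significant first): 11 A9 58 C5 E6 F0 96 72.
Big-endian stores the most-significant byte at the lowest address.
So the memory order matches the most-significant-first order: 11 A9 58 C5 E6 F0 96 72.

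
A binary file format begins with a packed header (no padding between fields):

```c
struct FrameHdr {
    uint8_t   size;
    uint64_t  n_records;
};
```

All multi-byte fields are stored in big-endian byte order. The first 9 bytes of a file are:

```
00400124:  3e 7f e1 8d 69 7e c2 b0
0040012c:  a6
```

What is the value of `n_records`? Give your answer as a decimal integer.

9214801796814516390

`n_records` follows `size` (1 byte), so it starts at byte offset 1 and occupies 8 bytes.
Bytes at offsets 1..8: 7F E1 8D 69 7E C2 B0 A6.
Big-endian: lowest address holds the most-significant byte.
The bytes are already most-significant first: 0x7FE18D697EC2B0A6.
0x7FE18D697EC2B0A6 = 9214801796814516390.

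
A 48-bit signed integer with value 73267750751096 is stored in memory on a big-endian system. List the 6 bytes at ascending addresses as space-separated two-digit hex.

73267750751096 in hexadecimal, padded to 48 bits, is 0x42A2FA41CB78.
Split into bytes (most-significant first): 42 A2 FA 41 CB 78.
Big-endian: lowest address holds the most-significant byte.
So the memory order matches the most-significant-first order: 42 A2 FA 41 CB 78.

42 A2 FA 41 CB 78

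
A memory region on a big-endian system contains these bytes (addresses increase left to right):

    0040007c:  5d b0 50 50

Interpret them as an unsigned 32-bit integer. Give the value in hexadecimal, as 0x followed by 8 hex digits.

Big-endian stores the most-significant byte at the lowest address.
The bytes are already most-significant first: 0x5DB05050.

0x5DB05050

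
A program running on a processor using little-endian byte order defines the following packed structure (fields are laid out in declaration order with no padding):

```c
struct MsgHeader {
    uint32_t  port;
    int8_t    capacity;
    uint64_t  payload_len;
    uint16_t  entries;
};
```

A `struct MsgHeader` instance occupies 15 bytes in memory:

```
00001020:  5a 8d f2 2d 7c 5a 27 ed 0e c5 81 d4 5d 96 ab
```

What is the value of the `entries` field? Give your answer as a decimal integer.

`entries` follows `port` (4 B), `capacity` (1 B), `payload_len` (8 B), so it starts at offset 4 + 1 + 8 = 13 and occupies 2 bytes.
Bytes at offsets 13..14: 96 AB.
Little-endian: lowest address holds the least-significant byte.
Reassemble most-significant byte first: AB 96 → 0xAB96.
0xAB96 = 43926.

43926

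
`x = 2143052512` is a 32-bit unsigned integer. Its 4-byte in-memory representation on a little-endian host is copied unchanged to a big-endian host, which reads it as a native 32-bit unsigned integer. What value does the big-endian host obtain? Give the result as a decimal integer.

3764567167

2143052512 in 32-bit hexadecimal is 0x7FBC62E0.
Stored little-endian, the bytes at ascending addresses are E0 62 BC 7F.
Read back as big-endian, the last byte is least significant, giving 0xE062BC7F.
0xE062BC7F = 3764567167.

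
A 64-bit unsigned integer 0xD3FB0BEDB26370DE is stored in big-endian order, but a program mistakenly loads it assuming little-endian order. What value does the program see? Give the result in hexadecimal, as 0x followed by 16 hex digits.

Stored big-endian, the bytes at ascending addresses are D3 FB 0B ED B2 63 70 DE.
Read back as little-endian, the first byte is least significant, giving 0xDE7063B2ED0BFBD3.

0xDE7063B2ED0BFBD3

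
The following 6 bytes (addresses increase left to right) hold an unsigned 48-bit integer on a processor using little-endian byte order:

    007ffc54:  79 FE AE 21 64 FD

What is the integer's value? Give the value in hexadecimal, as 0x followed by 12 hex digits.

0xFD6421AEFE79

In little-endian order the low byte comes first in memory.
Reassemble most-significant byte first: FD 64 21 AE FE 79 → 0xFD6421AEFE79.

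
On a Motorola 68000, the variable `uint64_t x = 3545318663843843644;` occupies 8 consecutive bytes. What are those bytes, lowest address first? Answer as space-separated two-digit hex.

3545318663843843644 in hexadecimal, padded to 64 bits, is 0x3133808A75F98E3C.
Split into bytes (most-significant first): 31 33 80 8A 75 F9 8E 3C.
In big-endian order the high byte comes first in memory.
So the memory order matches the most-significant-first order: 31 33 80 8A 75 F9 8E 3C.

31 33 80 8A 75 F9 8E 3C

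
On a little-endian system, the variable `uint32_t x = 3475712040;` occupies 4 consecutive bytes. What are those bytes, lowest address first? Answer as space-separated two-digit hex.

3475712040 in hexadecimal, padded to 32 bits, is 0xCF2B2828.
Split into bytes (most-significant first): CF 2B 28 28.
Little-endian: lowest address holds the least-significant byte.
So at ascending addresses the bytes are 28 28 2B CF.

28 28 2B CF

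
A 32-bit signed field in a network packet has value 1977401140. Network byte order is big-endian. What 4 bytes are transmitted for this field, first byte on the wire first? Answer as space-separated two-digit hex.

1977401140 in hexadecimal, padded to 32 bits, is 0x75DCBF34.
Split into bytes (most-significant first): 75 DC BF 34.
In big-endian order the high byte comes first in memory.
So the memory order matches the most-significant-first order: 75 DC BF 34.

75 DC BF 34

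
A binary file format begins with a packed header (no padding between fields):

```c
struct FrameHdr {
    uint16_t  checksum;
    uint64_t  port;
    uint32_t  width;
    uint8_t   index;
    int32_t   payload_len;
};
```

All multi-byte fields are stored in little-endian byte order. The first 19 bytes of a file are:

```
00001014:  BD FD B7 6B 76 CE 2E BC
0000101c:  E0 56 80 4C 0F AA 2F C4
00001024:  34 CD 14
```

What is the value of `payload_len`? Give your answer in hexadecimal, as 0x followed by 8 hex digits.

`payload_len` follows `checksum` (2 B), `port` (8 B), `width` (4 B), `index` (1 B), so it starts at offset 2 + 8 + 4 + 1 = 15 and occupies 4 bytes.
Bytes at offsets 15..18: C4 34 CD 14.
In little-endian order the low byte comes first in memory.
Reassemble most-significant byte first: 14 CD 34 C4 → 0x14CD34C4.

0x14CD34C4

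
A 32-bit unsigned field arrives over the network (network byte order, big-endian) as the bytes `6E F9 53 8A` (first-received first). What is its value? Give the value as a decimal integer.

Big-endian: lowest address holds the most-significant byte.
The bytes are already most-significant first: 0x6EF9538A.
0x6EF9538A = 1861833610.

1861833610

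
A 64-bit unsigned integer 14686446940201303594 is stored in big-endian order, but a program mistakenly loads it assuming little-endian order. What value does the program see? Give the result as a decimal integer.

14686446940201303594 in 64-bit hexadecimal is 0xCBD0BDAE13523E2A.
Stored big-endian, the bytes at ascending addresses are CB D0 BD AE 13 52 3E 2A.
Read back as little-endian, the first byte is least significant, giving 0x2A3E5213AEBDD0CB.
0x2A3E5213AEBDD0CB = 3043960642638565579.

3043960642638565579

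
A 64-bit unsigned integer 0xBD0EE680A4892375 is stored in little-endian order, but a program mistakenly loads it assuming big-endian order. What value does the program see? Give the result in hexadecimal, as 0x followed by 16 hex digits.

0x752389A480E60EBD

Stored little-endian, the bytes at ascending addresses are 75 23 89 A4 80 E6 0E BD.
Read back as big-endian, the last byte is least significant, giving 0x752389A480E60EBD.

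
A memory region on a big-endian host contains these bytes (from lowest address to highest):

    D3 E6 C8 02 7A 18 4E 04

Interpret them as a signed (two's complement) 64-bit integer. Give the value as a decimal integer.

-3177632574099403260

Big-endian stores the most-significant byte at the lowest address.
The bytes are already most-significant first: 0xD3E6C8027A184E04.
Top bit is set, so as a signed 64-bit value this is 0xD3E6C8027A184E04 − 2^64 = -3177632574099403260.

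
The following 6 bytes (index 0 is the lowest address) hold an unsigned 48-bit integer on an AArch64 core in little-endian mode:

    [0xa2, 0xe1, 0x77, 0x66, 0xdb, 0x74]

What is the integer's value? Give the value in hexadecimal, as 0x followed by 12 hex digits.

Little-endian: lowest address holds the least-significant byte.
Reassemble most-significant byte first: 74 DB 66 77 E1 A2 → 0x74DB6677E1A2.

0x74DB6677E1A2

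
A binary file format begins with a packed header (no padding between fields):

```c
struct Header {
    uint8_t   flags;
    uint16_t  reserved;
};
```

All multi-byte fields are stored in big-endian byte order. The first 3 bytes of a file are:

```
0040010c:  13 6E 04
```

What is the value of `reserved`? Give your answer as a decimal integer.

28164

`reserved` follows `flags` (1 byte), so it starts at byte offset 1 and occupies 2 bytes.
Bytes at offsets 1..2: 6E 04.
Big-endian: lowest address holds the most-significant byte.
The bytes are already most-significant first: 0x6E04.
0x6E04 = 28164.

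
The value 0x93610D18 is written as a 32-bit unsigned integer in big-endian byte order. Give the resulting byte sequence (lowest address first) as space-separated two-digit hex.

Split into bytes (most-significant first): 93 61 0D 18.
Big-endian stores the most-significant byte at the lowest address.
So the memory order matches the most-significant-first order: 93 61 0D 18.

93 61 0D 18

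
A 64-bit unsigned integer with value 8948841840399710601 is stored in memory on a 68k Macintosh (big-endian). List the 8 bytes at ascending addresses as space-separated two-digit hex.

8948841840399710601 in hexadecimal, padded to 64 bits, is 0x7C30AC3DA82D7989.
Split into bytes (most-significant first): 7C 30 AC 3D A8 2D 79 89.
In big-endian order the high byte comes first in memory.
So the memory order matches the most-significant-first order: 7C 30 AC 3D A8 2D 79 89.

7C 30 AC 3D A8 2D 79 89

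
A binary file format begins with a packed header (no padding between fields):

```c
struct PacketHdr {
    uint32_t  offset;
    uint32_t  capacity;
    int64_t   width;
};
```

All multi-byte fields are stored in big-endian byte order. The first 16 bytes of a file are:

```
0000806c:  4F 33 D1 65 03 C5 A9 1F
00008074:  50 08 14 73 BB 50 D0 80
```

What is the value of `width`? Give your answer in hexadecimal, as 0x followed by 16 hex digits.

0x50081473BB50D080

`width` follows `offset` (4 B), `capacity` (4 B), so it starts at offset 4 + 4 = 8 and occupies 8 bytes.
Bytes at offsets 8..15: 50 08 14 73 BB 50 D0 80.
Big-endian: lowest address holds the most-significant byte.
The bytes are already most-significant first: 0x50081473BB50D080.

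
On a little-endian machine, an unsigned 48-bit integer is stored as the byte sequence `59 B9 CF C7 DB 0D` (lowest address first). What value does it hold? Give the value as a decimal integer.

Little-endian stores the least-significant byte at the lowest address.
Reassemble most-significant byte first: 0D DB C7 CF B9 59 → 0x0DDBC7CFB959.
0x0DDBC7CFB959 = 15237601278297.

15237601278297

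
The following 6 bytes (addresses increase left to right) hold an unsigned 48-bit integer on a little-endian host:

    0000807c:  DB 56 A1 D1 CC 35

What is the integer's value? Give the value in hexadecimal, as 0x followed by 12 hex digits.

In little-endian order the low byte comes first in memory.
Reassemble most-significant byte first: 35 CC D1 A1 56 DB → 0x35CCD1A156DB.

0x35CCD1A156DB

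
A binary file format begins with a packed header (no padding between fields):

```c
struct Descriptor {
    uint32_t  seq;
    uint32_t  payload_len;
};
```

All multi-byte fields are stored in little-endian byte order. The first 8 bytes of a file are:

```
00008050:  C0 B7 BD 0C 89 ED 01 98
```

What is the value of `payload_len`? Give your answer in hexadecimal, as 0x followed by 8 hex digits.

0x9801ED89

`payload_len` follows `seq` (4 bytes), so it starts at byte offset 4 and occupies 4 bytes.
Bytes at offsets 4..7: 89 ED 01 98.
In little-endian order the low byte comes first in memory.
Reassemble most-significant byte first: 98 01 ED 89 → 0x9801ED89.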